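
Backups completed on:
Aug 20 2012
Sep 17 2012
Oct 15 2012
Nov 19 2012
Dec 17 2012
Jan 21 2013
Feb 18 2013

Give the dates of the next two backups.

These are Mondays at 28- or 35-day spacing (28, 28, 35, 28, 35, 28).
The pattern: 3rd Monday of the month.
March 2013 — 3rd Monday is Mar 18 2013.
3rd Monday of April 2013: Apr 15 2013.

Mar 18 2013, Apr 15 2013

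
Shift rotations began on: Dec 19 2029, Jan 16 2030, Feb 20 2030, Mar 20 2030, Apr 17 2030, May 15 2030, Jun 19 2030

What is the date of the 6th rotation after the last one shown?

Gaps: 28, 35, 28, 28, 28, 35 days — a mix of 28 and 35. Every date is a Wednesday.
Each is the 3rd Wednesday of its month.
July 2030 — 3rd Wednesday is Jul 17 2030.
August 2030 — 3rd Wednesday is Aug 21 2030.
September 2030 — 3rd Wednesday is Sep 18 2030.
October 2030 — 3rd Wednesday is Oct 16 2030.
November 2030 — 3rd Wednesday is Nov 20 2030.
December 2030 — 3rd Wednesday is Dec 18 2030.

Dec 18 2030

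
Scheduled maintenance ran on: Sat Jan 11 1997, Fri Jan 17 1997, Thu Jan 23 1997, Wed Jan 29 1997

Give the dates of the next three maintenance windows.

Gaps between consecutive events: 6, 6, 6 days — a constant 6-day interval.
Wed Jan 29 1997 + 6 days = Tue Feb 4 1997.
Tue Feb 4 1997 + 6 days = Mon Feb 10 1997.
Mon Feb 10 1997 + 6 days = Sun Feb 16 1997.

Tue Feb 4 1997, Mon Feb 10 1997, Sun Feb 16 1997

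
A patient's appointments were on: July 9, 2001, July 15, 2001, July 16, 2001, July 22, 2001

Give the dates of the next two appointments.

Every event lands on a Monday or Sunday (gaps cycle 6, 1, 6).
So the schedule is: every Monday and Sunday.
Next Monday: July 23, 2001.
The following Sunday is July 29, 2001.

July 23, 2001; July 29, 2001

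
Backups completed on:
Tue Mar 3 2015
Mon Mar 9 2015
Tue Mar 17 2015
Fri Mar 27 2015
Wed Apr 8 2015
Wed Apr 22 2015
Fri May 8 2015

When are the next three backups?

Tue May 26 2015, Mon Jun 15 2015, Tue Jul 7 2015

Intervals are 6, 8, 10, 12, 14, 16 days — an arithmetic progression with common difference 2.
Next gap: 18 days. Fri May 8 2015 + 18 days = Tue May 26 2015.
Next gap: 20 days. Tue May 26 2015 + 20 days = Mon Jun 15 2015.
Next gap: 22 days. Mon Jun 15 2015 + 22 days = Tue Jul 7 2015.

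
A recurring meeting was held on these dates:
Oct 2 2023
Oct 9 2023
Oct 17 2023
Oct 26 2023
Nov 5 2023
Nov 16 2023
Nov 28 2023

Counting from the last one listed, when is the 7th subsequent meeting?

Mar 19 2024

Intervals are 7, 8, 9, 10, 11, 12 days — an arithmetic progression with common difference 1.
Next gap: 13 days. Nov 28 2023 + 13 days = Dec 11 2023.
Next gap: 14 days. Dec 11 2023 + 14 days = Dec 25 2023.
Next gap: 15 days. Dec 25 2023 + 15 days = Jan 9 2024.
Next gap: 16 days. Jan 9 2024 + 16 days = Jan 25 2024.
Next gap: 17 days. Jan 25 2024 + 17 days = Feb 11 2024.
Next gap: 18 days. Feb 11 2024 + 18 days = Feb 29 2024.
Next gap: 19 days. Feb 29 2024 + 19 days = Mar 19 2024.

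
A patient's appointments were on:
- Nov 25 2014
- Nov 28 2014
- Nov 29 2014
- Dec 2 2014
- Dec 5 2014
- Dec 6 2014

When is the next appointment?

Gaps: 3, 1, 3, 3, 1 days — not constant, but cyclic with period 3.
The events fall on every Tuesday, Friday and Saturday.
The following Tuesday is Dec 9 2014.

Dec 9 2014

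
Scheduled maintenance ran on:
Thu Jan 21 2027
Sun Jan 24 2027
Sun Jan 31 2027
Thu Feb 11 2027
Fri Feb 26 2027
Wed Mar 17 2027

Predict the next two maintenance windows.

Fri Apr 9 2027, Thu May 6 2027

The spacing grows by 4 each time: 3, 7, 11, 15, 19 days.
Next gap: 23 days. Wed Mar 17 2027 + 23 days = Fri Apr 9 2027.
Next gap: 27 days. Fri Apr 9 2027 + 27 days = Thu May 6 2027.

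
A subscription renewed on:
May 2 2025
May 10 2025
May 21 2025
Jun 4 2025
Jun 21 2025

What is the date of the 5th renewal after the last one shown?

The spacing grows by 3 each time: 8, 11, 14, 17 days.
Next gap: 20 days. Jun 21 2025 + 20 days = Jul 11 2025.
Next gap: 23 days. Jul 11 2025 + 23 days = Aug 3 2025.
Next gap: 26 days. Aug 3 2025 + 26 days = Aug 29 2025.
Next gap: 29 days. Aug 29 2025 + 29 days = Sep 27 2025.
Next gap: 32 days. Sep 27 2025 + 32 days = Oct 29 2025.

Oct 29 2025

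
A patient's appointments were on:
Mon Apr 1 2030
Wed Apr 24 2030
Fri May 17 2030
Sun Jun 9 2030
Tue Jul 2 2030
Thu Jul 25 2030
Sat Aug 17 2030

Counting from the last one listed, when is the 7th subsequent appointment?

Gaps between consecutive events: 23, 23, 23, 23, 23, 23 days — a constant 23-day interval.
Sat Aug 17 2030 + 23 days = Mon Sep 9 2030.
Mon Sep 9 2030 + 23 days = Wed Oct 2 2030.
Wed Oct 2 2030 + 23 days = Fri Oct 25 2030.
Fri Oct 25 2030 + 23 days = Sun Nov 17 2030.
Sun Nov 17 2030 + 23 days = Tue Dec 10 2030.
Tue Dec 10 2030 + 23 days = Thu Jan 2 2031.
Thu Jan 2 2031 + 23 days = Sat Jan 25 2031.

Sat Jan 25 2031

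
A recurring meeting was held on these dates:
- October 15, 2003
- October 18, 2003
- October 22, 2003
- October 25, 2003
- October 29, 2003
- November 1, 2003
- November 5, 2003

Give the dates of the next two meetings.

November 8, 2003; November 12, 2003

Gaps: 3, 4, 3, 4, 3, 4 days — not constant, but cyclic with period 2.
The events fall on every Wednesday and Saturday.
Next Saturday: November 8, 2003.
The following Wednesday is November 12, 2003.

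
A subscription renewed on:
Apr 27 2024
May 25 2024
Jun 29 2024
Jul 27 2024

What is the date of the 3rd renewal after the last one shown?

All Saturdays; the gaps (28, 35, 28) vary with month length.
This is the last Saturday of each month.
Last Saturday of August 2024: Aug 31 2024.
September 2024 ends with Saturday Sep 28 2024.
Last Saturday of October 2024: Oct 26 2024.

Oct 26 2024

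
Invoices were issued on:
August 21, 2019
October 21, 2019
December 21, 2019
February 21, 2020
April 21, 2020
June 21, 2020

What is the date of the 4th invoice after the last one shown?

The day-of-month is always 21 (61, 61, 62, 60, 61 days between events).
So this recurs on the 21st of every 2 months.
August 2020: August 21, 2020.
October 2020: October 21, 2020.
December 2020: December 21, 2020.
Next: February 2021 → February 21, 2021.

February 21, 2021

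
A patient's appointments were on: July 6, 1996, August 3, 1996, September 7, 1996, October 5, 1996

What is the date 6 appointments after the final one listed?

These are Saturdays at 28- or 35-day spacing (28, 35, 28).
The pattern: 1st Saturday of the month.
November 1996 — 1st Saturday is November 2, 1996.
1st Saturday of December 1996: December 7, 1996.
January 1997 — 1st Saturday is January 4, 1997.
1st Saturday of February 1997: February 1, 1997.
March 1997 — 1st Saturday is March 1, 1997.
1st Saturday of April 1997: April 5, 1997.

April 5, 1997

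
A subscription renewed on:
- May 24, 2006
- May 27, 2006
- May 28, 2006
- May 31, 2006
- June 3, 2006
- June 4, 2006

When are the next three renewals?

The gap pattern 3, 1, 3, 3, 1 repeats every 3 events.
These are the Wednesdays, Saturdays and Sundays of each week.
The following Wednesday is June 7, 2006.
Next Saturday: June 10, 2006.
Next Sunday: June 11, 2006.

June 7, 2006; June 10, 2006; June 11, 2006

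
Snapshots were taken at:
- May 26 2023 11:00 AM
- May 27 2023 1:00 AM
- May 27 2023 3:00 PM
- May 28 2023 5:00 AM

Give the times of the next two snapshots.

Spacing: 14, 14, 14 h — constant 14 h.
May 28 2023 5:00 AM + 14 h = May 28 2023 7:00 PM.
May 28 2023 7:00 PM + 14 h = May 29 2023 9:00 AM.

May 28 2023 7:00 PM, May 29 2023 9:00 AM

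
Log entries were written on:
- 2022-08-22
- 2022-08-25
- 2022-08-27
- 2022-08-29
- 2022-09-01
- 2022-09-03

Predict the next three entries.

The gap pattern 3, 2, 2, 3, 2 repeats every 3 events.
These are the Mondays, Thursdays and Saturdays of each week.
The following Monday is 2022-09-05.
The following Thursday is 2022-09-08.
Next Saturday: 2022-09-10.

2022-09-05, 2022-09-08, 2022-09-10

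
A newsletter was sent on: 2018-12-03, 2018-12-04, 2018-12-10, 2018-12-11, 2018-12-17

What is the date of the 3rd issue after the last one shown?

Every event lands on a Monday or Tuesday (gaps cycle 1, 6, 1, 6).
So the schedule is: every Monday and Tuesday.
The following Tuesday is 2018-12-18.
Next Monday: 2018-12-24.
The following Tuesday is 2018-12-25.

2018-12-25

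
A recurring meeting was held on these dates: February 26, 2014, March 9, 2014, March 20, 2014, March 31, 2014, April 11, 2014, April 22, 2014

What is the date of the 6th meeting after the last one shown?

Every event comes 11 days after the last (11, 11, 11, 11, 11).
April 22, 2014 + 11 days = May 3, 2014.
May 3, 2014 + 11 days = May 14, 2014.
May 14, 2014 + 11 days = May 25, 2014.
May 25, 2014 + 11 days = June 5, 2014.
June 5, 2014 + 11 days = June 16, 2014.
June 16, 2014 + 11 days = June 27, 2014.

June 27, 2014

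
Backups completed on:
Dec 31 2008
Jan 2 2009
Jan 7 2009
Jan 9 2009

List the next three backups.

Jan 14 2009, Jan 16 2009, Jan 21 2009

Gaps: 2, 5, 2 days — not constant, but cyclic with period 2.
The events fall on every Wednesday and Friday.
Next Wednesday: Jan 14 2009.
Next Friday: Jan 16 2009.
Next Wednesday: Jan 21 2009.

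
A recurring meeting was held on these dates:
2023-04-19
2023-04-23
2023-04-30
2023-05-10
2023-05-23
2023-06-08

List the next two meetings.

2023-06-27, 2023-07-19

Gaps: 4, 7, 10, 13, 16 days — each gap is 3 larger than the previous one.
Next gap: 19 days. 2023-06-08 + 19 days = 2023-06-27.
Next gap: 22 days. 2023-06-27 + 22 days = 2023-07-19.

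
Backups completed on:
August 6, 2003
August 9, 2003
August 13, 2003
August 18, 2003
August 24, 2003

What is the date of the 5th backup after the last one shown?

October 8, 2003

Intervals are 3, 4, 5, 6 days — an arithmetic progression with common difference 1.
Next gap: 7 days. August 24, 2003 + 7 days = August 31, 2003.
Next gap: 8 days. August 31, 2003 + 8 days = September 8, 2003.
Next gap: 9 days. September 8, 2003 + 9 days = September 17, 2003.
Next gap: 10 days. September 17, 2003 + 10 days = September 27, 2003.
Next gap: 11 days. September 27, 2003 + 11 days = October 8, 2003.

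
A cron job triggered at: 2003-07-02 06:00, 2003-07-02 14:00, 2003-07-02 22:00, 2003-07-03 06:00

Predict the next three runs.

Spacing: 8, 8, 8 h — constant 8 h.
2003-07-03 06:00 + 8 h = 2003-07-03 14:00.
2003-07-03 14:00 + 8 h = 2003-07-03 22:00.
2003-07-03 22:00 + 8 h = 2003-07-04 06:00.

2003-07-03 14:00, 2003-07-03 22:00, 2003-07-04 06:00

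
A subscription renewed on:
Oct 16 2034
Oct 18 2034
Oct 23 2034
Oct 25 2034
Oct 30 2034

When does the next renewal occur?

Nov 1 2034

Gaps: 2, 5, 2, 5 days — not constant, but cyclic with period 2.
The events fall on every Monday and Wednesday.
Next Wednesday: Nov 1 2034.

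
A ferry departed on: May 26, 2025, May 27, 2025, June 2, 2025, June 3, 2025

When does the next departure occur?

June 9, 2025

Every event lands on a Monday or Tuesday (gaps cycle 1, 6, 1).
So the schedule is: every Monday and Tuesday.
Next Monday: June 9, 2025.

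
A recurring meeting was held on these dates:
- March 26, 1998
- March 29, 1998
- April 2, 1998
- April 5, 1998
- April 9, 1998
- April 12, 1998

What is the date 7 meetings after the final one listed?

Every event lands on a Thursday or Sunday (gaps cycle 3, 4, 3, 4, 3).
So the schedule is: every Thursday and Sunday.
Next Thursday: April 16, 1998.
Next Sunday: April 19, 1998.
The following Thursday is April 23, 1998.
The following Sunday is April 26, 1998.
Next Thursday: April 30, 1998.
Next Sunday: May 3, 1998.
The following Thursday is May 7, 1998.

May 7, 1998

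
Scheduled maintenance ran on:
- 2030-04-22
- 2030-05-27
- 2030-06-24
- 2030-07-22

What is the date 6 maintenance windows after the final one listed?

Gaps: 35, 28, 28 days — a mix of 28 and 35. Every date is a Monday.
Each is the 4th Monday of its month.
4th Monday of August 2030: 2030-08-26.
September 2030 — 4th Monday is 2030-09-23.
4th Monday of October 2030: 2030-10-28.
November 2030 — 4th Monday is 2030-11-25.
4th Monday of December 2030: 2030-12-23.
4th Monday of January 2031: 2031-01-27.

2031-01-27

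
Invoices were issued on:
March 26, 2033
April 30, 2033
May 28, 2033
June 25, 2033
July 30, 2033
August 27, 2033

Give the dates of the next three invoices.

September 24, 2033; October 29, 2033; November 26, 2033

Every date is a Saturday; gaps 35, 28, 28, 35, 28 days.
Each is the last Saturday of its month (at least one falls on the 29th or later, ruling out '4th Saturday').
Last Saturday of September 2033: September 24, 2033.
Last Saturday of October 2033: October 29, 2033.
November 2033 ends with Saturday November 26, 2033.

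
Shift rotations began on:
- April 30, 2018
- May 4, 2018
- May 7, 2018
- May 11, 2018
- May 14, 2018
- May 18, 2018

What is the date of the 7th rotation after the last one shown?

June 11, 2018

Every event lands on a Monday or Friday (gaps cycle 4, 3, 4, 3, 4).
So the schedule is: every Monday and Friday.
The following Monday is May 21, 2018.
The following Friday is May 25, 2018.
The following Monday is May 28, 2018.
Next Friday: June 1, 2018.
The following Monday is June 4, 2018.
Next Friday: June 8, 2018.
The following Monday is June 11, 2018.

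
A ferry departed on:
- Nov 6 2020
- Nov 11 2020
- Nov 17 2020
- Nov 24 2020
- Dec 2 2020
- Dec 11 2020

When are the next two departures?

Dec 21 2020, Jan 1 2021

Intervals are 5, 6, 7, 8, 9 days — an arithmetic progression with common difference 1.
Next gap: 10 days. Dec 11 2020 + 10 days = Dec 21 2020.
Next gap: 11 days. Dec 21 2020 + 11 days = Jan 1 2021.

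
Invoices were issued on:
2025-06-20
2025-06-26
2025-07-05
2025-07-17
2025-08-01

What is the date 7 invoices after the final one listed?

2026-02-06

Intervals are 6, 9, 12, 15 days — an arithmetic progression with common difference 3.
Next gap: 18 days. 2025-08-01 + 18 days = 2025-08-19.
Next gap: 21 days. 2025-08-19 + 21 days = 2025-09-09.
Next gap: 24 days. 2025-09-09 + 24 days = 2025-10-03.
Next gap: 27 days. 2025-10-03 + 27 days = 2025-10-30.
Next gap: 30 days. 2025-10-30 + 30 days = 2025-11-29.
Next gap: 33 days. 2025-11-29 + 33 days = 2026-01-01.
Next gap: 36 days. 2026-01-01 + 36 days = 2026-02-06.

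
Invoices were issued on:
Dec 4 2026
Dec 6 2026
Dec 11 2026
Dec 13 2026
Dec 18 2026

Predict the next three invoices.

Dec 20 2026, Dec 25 2026, Dec 27 2026

Gaps: 2, 5, 2, 5 days — not constant, but cyclic with period 2.
The events fall on every Friday and Sunday.
Next Sunday: Dec 20 2026.
Next Friday: Dec 25 2026.
Next Sunday: Dec 27 2026.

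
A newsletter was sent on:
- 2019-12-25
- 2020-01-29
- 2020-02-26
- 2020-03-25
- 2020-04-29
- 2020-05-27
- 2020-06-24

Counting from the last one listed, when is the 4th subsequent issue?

2020-10-28

These are Wednesdays with 35, 28, 28, 35, 28, 28-day gaps.
Each is the final Wednesday of its month — 2020-01-29 is past the 28th, so '4th Wednesday' doesn't fit.
Last Wednesday of July 2020: 2020-07-29.
Last Wednesday of August 2020: 2020-08-26.
Last Wednesday of September 2020: 2020-09-30.
October 2020 ends with Wednesday 2020-10-28.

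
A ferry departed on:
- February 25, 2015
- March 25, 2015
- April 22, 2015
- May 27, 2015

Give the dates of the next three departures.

These are Wednesdays at 28- or 35-day spacing (28, 28, 35).
The pattern: 4th Wednesday of the month.
June 2015 — 4th Wednesday is June 24, 2015.
4th Wednesday of July 2015: July 22, 2015.
4th Wednesday of August 2015: August 26, 2015.

June 24, 2015; July 22, 2015; August 26, 2015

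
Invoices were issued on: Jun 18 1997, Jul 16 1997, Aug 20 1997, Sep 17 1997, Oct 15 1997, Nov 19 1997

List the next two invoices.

Dec 17 1997, Jan 21 1998

Gaps: 28, 35, 28, 28, 35 days — a mix of 28 and 35. Every date is a Wednesday.
Each is the 3rd Wednesday of its month.
December 1997 — 3rd Wednesday is Dec 17 1997.
3rd Wednesday of January 1998: Jan 21 1998.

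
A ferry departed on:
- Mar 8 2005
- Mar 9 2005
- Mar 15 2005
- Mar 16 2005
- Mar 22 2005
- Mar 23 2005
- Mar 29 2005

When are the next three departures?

The gap pattern 1, 6, 1, 6, 1, 6 repeats every 2 events.
These are the Tuesdays and Wednesdays of each week.
Next Wednesday: Mar 30 2005.
The following Tuesday is Apr 5 2005.
The following Wednesday is Apr 6 2005.

Mar 30 2005, Apr 5 2005, Apr 6 2005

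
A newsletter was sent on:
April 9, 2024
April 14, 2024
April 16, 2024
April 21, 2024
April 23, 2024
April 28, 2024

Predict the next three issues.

April 30, 2024; May 5, 2024; May 7, 2024

Gaps: 5, 2, 5, 2, 5 days — not constant, but cyclic with period 2.
The events fall on every Tuesday and Sunday.
Next Tuesday: April 30, 2024.
Next Sunday: May 5, 2024.
The following Tuesday is May 7, 2024.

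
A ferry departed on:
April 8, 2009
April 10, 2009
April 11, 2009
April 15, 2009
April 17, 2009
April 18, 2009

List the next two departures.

April 22, 2009; April 24, 2009

Every event lands on a Wednesday or Friday or Saturday (gaps cycle 2, 1, 4, 2, 1).
So the schedule is: every Wednesday, Friday and Saturday.
The following Wednesday is April 22, 2009.
Next Friday: April 24, 2009.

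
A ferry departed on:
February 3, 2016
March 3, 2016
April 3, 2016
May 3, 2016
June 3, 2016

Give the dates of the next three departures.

July 3, 2016; August 3, 2016; September 3, 2016

Gaps: 29, 31, 30, 31 days — not constant. Every event is on the 3rd of the month.
Pattern: the 3rd of each month.
Next: July 2016 → July 3, 2016.
August 2016: August 3, 2016.
September 2016: September 3, 2016.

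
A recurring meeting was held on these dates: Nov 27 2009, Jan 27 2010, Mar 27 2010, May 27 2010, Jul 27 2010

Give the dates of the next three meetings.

Each date is the 27th; the gaps (61, 59, 61, 61) track the month lengths.
The rule is the 27th of every 2 months.
Next: September 2010 → Sep 27 2010.
Next: November 2010 → Nov 27 2010.
Next: January 2011 → Jan 27 2011.

Sep 27 2010, Nov 27 2010, Jan 27 2011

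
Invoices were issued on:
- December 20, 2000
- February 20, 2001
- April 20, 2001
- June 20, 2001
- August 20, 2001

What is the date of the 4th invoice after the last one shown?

April 20, 2002

The day-of-month is always 20 (62, 59, 61, 61 days between events).
So this recurs on the 20th of every 2 months.
Next: October 2001 → October 20, 2001.
Next: December 2001 → December 20, 2001.
February 2002: February 20, 2002.
Next: April 2002 → April 20, 2002.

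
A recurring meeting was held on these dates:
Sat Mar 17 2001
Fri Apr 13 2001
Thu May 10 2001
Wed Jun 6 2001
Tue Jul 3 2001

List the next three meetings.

The spacing is 27, 27, 27, 27 days — always 27 days.
Tue Jul 3 2001 + 27 days = Mon Jul 30 2001.
Mon Jul 30 2001 + 27 days = Sun Aug 26 2001.
Sun Aug 26 2001 + 27 days = Sat Sep 22 2001.

Mon Jul 30 2001, Sun Aug 26 2001, Sat Sep 22 2001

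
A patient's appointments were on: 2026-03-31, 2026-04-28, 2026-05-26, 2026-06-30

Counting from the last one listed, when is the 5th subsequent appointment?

2026-11-24

All Tuesdays; the gaps (28, 28, 35) vary with month length.
This is the last Tuesday of each month.
July 2026 ends with Tuesday 2026-07-28.
Last Tuesday of August 2026: 2026-08-25.
Last Tuesday of September 2026: 2026-09-29.
October 2026 ends with Tuesday 2026-10-27.
Last Tuesday of November 2026: 2026-11-24.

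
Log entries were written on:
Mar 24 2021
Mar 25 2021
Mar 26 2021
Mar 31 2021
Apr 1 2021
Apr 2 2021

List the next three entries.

Apr 7 2021, Apr 8 2021, Apr 9 2021

Gaps: 1, 1, 5, 1, 1 days — not constant, but cyclic with period 3.
The events fall on every Wednesday, Thursday and Friday.
Next Wednesday: Apr 7 2021.
The following Thursday is Apr 8 2021.
The following Friday is Apr 9 2021.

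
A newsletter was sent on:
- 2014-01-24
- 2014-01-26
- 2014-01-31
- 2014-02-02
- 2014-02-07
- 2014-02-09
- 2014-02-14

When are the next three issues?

Gaps: 2, 5, 2, 5, 2, 5 days — not constant, but cyclic with period 2.
The events fall on every Friday and Sunday.
The following Sunday is 2014-02-16.
Next Friday: 2014-02-21.
Next Sunday: 2014-02-23.

2014-02-16, 2014-02-21, 2014-02-23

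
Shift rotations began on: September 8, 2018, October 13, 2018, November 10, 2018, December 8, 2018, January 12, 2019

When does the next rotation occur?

These are Saturdays at 28- or 35-day spacing (35, 28, 28, 35).
The pattern: 2nd Saturday of the month.
February 2019 — 2nd Saturday is February 9, 2019.

February 9, 2019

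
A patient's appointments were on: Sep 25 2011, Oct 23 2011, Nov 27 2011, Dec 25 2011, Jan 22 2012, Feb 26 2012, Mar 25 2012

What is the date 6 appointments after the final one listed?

Gaps: 28, 35, 28, 28, 35, 28 days — a mix of 28 and 35. Every date is a Sunday.
Each is the 4th Sunday of its month.
April 2012 — 4th Sunday is Apr 22 2012.
May 2012 — 4th Sunday is May 27 2012.
4th Sunday of June 2012: Jun 24 2012.
4th Sunday of July 2012: Jul 22 2012.
August 2012 — 4th Sunday is Aug 26 2012.
September 2012 — 4th Sunday is Sep 23 2012.

Sep 23 2012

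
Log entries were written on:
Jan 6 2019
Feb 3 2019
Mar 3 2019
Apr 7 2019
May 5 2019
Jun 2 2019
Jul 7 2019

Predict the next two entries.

Aug 4 2019, Sep 1 2019

All dates are Sundays, 28, 28, 35, 28, 28, 35 days apart.
Specifically, the 1st Sunday of each month.
1st Sunday of August 2019: Aug 4 2019.
September 2019 — 1st Sunday is Sep 1 2019.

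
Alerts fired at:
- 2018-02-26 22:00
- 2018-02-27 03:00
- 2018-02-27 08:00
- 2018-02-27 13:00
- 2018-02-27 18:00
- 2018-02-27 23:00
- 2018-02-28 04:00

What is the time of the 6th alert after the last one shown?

2018-03-01 10:00

Spacing: 5, 5, 5, 5, 5, 5 h — constant 5 h.
2018-02-28 04:00 + 5 h = 2018-02-28 09:00.
2018-02-28 09:00 + 5 h = 2018-02-28 14:00.
2018-02-28 14:00 + 5 h = 2018-02-28 19:00.
2018-02-28 19:00 + 5 h = 2018-03-01 00:00.
2018-03-01 00:00 + 5 h = 2018-03-01 05:00.
2018-03-01 05:00 + 5 h = 2018-03-01 10:00.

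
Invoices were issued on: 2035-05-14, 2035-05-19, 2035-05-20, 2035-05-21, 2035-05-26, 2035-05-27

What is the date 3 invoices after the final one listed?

2035-06-03

Gaps: 5, 1, 1, 5, 1 days — not constant, but cyclic with period 3.
The events fall on every Monday, Saturday and Sunday.
Next Monday: 2035-05-28.
Next Saturday: 2035-06-02.
The following Sunday is 2035-06-03.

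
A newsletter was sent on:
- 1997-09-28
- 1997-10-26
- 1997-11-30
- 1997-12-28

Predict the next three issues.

1998-01-25, 1998-02-22, 1998-03-29

These are Sundays with 28, 35, 28-day gaps.
Each is the final Sunday of its month — 1997-11-30 is past the 28th, so '4th Sunday' doesn't fit.
Last Sunday of January 1998: 1998-01-25.
February 1998 ends with Sunday 1998-02-22.
March 1998 ends with Sunday 1998-03-29.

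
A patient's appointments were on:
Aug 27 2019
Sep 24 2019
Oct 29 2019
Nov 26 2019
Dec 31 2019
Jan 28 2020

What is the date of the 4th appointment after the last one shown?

All Tuesdays; the gaps (28, 35, 28, 35, 28) vary with month length.
This is the last Tuesday of each month.
Last Tuesday of February 2020: Feb 25 2020.
March 2020 ends with Tuesday Mar 31 2020.
April 2020 ends with Tuesday Apr 28 2020.
Last Tuesday of May 2020: May 26 2020.

May 26 2020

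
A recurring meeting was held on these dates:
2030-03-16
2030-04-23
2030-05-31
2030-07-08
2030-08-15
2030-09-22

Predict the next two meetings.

The spacing is 38, 38, 38, 38, 38 days — always 38 days.
2030-09-22 + 38 days = 2030-10-30.
2030-10-30 + 38 days = 2030-12-07.

2030-10-30, 2030-12-07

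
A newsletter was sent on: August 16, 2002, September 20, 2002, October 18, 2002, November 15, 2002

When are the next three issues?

December 20, 2002; January 17, 2003; February 21, 2003

These are Fridays at 28- or 35-day spacing (35, 28, 28).
The pattern: 3rd Friday of the month.
3rd Friday of December 2002: December 20, 2002.
3rd Friday of January 2003: January 17, 2003.
3rd Friday of February 2003: February 21, 2003.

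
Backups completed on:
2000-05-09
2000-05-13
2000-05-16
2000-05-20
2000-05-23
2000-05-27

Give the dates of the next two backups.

The gap pattern 4, 3, 4, 3, 4 repeats every 2 events.
These are the Tuesdays and Saturdays of each week.
The following Tuesday is 2000-05-30.
Next Saturday: 2000-06-03.

2000-05-30, 2000-06-03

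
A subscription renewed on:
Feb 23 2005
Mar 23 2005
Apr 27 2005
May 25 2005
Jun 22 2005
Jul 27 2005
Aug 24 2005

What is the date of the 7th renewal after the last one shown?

All dates are Wednesdays, 28, 35, 28, 28, 35, 28 days apart.
Specifically, the 4th Wednesday of each month.
4th Wednesday of September 2005: Sep 28 2005.
4th Wednesday of October 2005: Oct 26 2005.
November 2005 — 4th Wednesday is Nov 23 2005.
December 2005 — 4th Wednesday is Dec 28 2005.
4th Wednesday of January 2006: Jan 25 2006.
4th Wednesday of February 2006: Feb 22 2006.
March 2006 — 4th Wednesday is Mar 22 2006.

Mar 22 2006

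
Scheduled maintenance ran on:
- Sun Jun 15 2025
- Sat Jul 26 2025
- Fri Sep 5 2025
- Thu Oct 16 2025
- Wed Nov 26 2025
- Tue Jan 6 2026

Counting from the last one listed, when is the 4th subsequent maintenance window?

Every event comes 41 days after the last (41, 41, 41, 41, 41).
Tue Jan 6 2026 + 41 days = Mon Feb 16 2026.
Mon Feb 16 2026 + 41 days = Sun Mar 29 2026.
Sun Mar 29 2026 + 41 days = Sat May 9 2026.
Sat May 9 2026 + 41 days = Fri Jun 19 2026.

Fri Jun 19 2026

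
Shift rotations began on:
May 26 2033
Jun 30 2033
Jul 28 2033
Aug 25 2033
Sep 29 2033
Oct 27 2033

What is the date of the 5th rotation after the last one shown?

Mar 30 2034

These are Thursdays with 35, 28, 28, 35, 28-day gaps.
Each is the final Thursday of its month — Jun 30 2033 is past the 28th, so '4th Thursday' doesn't fit.
November 2033 ends with Thursday Nov 24 2033.
December 2033 ends with Thursday Dec 29 2033.
Last Thursday of January 2034: Jan 26 2034.
Last Thursday of February 2034: Feb 23 2034.
March 2034 ends with Thursday Mar 30 2034.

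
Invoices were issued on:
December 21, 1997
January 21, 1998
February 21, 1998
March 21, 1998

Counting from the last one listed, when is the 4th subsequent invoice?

July 21, 1998

Gaps: 31, 31, 28 days — not constant. Every event is on the 21st of the month.
Pattern: the 21st of each month.
April 1998: April 21, 1998.
Next: May 1998 → May 21, 1998.
June 1998: June 21, 1998.
Next: July 1998 → July 21, 1998.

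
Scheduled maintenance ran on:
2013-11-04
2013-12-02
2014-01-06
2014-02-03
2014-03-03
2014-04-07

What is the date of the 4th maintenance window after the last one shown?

2014-08-04

Gaps: 28, 35, 28, 28, 35 days — a mix of 28 and 35. Every date is a Monday.
Each is the 1st Monday of its month.
1st Monday of May 2014: 2014-05-05.
June 2014 — 1st Monday is 2014-06-02.
1st Monday of July 2014: 2014-07-07.
1st Monday of August 2014: 2014-08-04.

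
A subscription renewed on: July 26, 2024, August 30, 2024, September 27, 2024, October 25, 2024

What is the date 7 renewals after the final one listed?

May 30, 2025

These are Fridays with 35, 28, 28-day gaps.
Each is the final Friday of its month — August 30, 2024 is past the 28th, so '4th Friday' doesn't fit.
Last Friday of November 2024: November 29, 2024.
Last Friday of December 2024: December 27, 2024.
Last Friday of January 2025: January 31, 2025.
Last Friday of February 2025: February 28, 2025.
March 2025 ends with Friday March 28, 2025.
Last Friday of April 2025: April 25, 2025.
May 2025 ends with Friday May 30, 2025.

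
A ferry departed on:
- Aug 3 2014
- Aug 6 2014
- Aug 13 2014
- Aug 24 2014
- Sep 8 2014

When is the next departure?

Sep 27 2014

Gaps: 3, 7, 11, 15 days — each gap is 4 larger than the previous one.
Next gap: 19 days. Sep 8 2014 + 19 days = Sep 27 2014.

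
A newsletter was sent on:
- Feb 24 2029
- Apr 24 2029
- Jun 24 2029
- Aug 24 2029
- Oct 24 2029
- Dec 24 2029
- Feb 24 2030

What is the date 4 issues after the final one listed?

Each date is the 24th; the gaps (59, 61, 61, 61, 61, 62) track the month lengths.
The rule is the 24th of every 2 months.
Next: April 2030 → Apr 24 2030.
June 2030: Jun 24 2030.
Next: August 2030 → Aug 24 2030.
October 2030: Oct 24 2030.

Oct 24 2030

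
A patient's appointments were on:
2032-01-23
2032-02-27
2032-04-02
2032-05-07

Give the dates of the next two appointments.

2032-06-11, 2032-07-16

The spacing is 35, 35, 35 days — always 35 days.
2032-05-07 + 35 days = 2032-06-11.
2032-06-11 + 35 days = 2032-07-16.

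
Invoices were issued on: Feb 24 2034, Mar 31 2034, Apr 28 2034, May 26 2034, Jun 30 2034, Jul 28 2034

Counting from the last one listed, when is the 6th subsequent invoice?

Every date is a Friday; gaps 35, 28, 28, 35, 28 days.
Each is the last Friday of its month (at least one falls on the 29th or later, ruling out '4th Friday').
August 2034 ends with Friday Aug 25 2034.
September 2034 ends with Friday Sep 29 2034.
Last Friday of October 2034: Oct 27 2034.
Last Friday of November 2034: Nov 24 2034.
Last Friday of December 2034: Dec 29 2034.
Last Friday of January 2035: Jan 26 2035.

Jan 26 2035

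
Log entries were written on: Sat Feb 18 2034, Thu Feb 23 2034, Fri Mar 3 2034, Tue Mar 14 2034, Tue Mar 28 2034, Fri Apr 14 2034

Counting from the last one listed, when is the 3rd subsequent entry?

Thu Jun 22 2034

Intervals are 5, 8, 11, 14, 17 days — an arithmetic progression with common difference 3.
Next gap: 20 days. Fri Apr 14 2034 + 20 days = Thu May 4 2034.
Next gap: 23 days. Thu May 4 2034 + 23 days = Sat May 27 2034.
Next gap: 26 days. Sat May 27 2034 + 26 days = Thu Jun 22 2034.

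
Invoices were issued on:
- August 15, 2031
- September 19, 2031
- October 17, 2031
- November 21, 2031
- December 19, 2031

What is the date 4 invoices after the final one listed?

All dates are Fridays, 35, 28, 35, 28 days apart.
Specifically, the 3rd Friday of each month.
January 2032 — 3rd Friday is January 16, 2032.
3rd Friday of February 2032: February 20, 2032.
3rd Friday of March 2032: March 19, 2032.
3rd Friday of April 2032: April 16, 2032.

April 16, 2032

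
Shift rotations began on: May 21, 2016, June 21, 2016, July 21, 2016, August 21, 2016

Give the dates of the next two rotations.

September 21, 2016; October 21, 2016

The day-of-month is always 21 (31, 30, 31 days between events).
So this recurs on the 21st of each month.
September 2016: September 21, 2016.
October 2016: October 21, 2016.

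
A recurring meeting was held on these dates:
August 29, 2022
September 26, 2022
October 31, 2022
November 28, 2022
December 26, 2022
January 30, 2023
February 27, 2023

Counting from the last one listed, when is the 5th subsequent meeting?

These are Mondays with 28, 35, 28, 28, 35, 28-day gaps.
Each is the final Monday of its month — August 29, 2022 is past the 28th, so '4th Monday' doesn't fit.
Last Monday of March 2023: March 27, 2023.
Last Monday of April 2023: April 24, 2023.
Last Monday of May 2023: May 29, 2023.
June 2023 ends with Monday June 26, 2023.
Last Monday of July 2023: July 31, 2023.

July 31, 2023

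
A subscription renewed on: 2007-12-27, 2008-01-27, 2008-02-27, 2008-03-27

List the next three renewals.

The day-of-month is always 27 (31, 31, 29 days between events).
So this recurs on the 27th of each month.
Next: April 2008 → 2008-04-27.
May 2008: 2008-05-27.
June 2008: 2008-06-27.

2008-04-27, 2008-05-27, 2008-06-27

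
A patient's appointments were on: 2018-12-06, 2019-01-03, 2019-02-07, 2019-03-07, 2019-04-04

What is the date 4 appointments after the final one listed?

2019-08-01

These are Thursdays at 28- or 35-day spacing (28, 35, 28, 28).
The pattern: 1st Thursday of the month.
May 2019 — 1st Thursday is 2019-05-02.
1st Thursday of June 2019: 2019-06-06.
July 2019 — 1st Thursday is 2019-07-04.
1st Thursday of August 2019: 2019-08-01.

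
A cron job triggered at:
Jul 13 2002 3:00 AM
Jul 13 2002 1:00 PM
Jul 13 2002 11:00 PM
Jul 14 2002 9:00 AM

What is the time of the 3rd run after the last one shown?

Gaps: 10, 10, 10 hours — each event is 10 hours after the previous one.
Jul 14 2002 9:00 AM + 10 h = Jul 14 2002 7:00 PM.
Jul 14 2002 7:00 PM + 10 h = Jul 15 2002 5:00 AM.
Jul 15 2002 5:00 AM + 10 h = Jul 15 2002 3:00 PM.

Jul 15 2002 3:00 PM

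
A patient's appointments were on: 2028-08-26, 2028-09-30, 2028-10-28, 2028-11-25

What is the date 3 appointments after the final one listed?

2029-02-24

These are Saturdays with 35, 28, 28-day gaps.
Each is the final Saturday of its month — 2028-09-30 is past the 28th, so '4th Saturday' doesn't fit.
December 2028 ends with Saturday 2028-12-30.
Last Saturday of January 2029: 2029-01-27.
Last Saturday of February 2029: 2029-02-24.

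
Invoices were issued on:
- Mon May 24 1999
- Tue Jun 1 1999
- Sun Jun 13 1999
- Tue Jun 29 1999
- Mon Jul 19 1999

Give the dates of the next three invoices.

Thu Aug 12 1999, Thu Sep 9 1999, Mon Oct 11 1999

Gaps: 8, 12, 16, 20 days — each gap is 4 larger than the previous one.
Next gap: 24 days. Mon Jul 19 1999 + 24 days = Thu Aug 12 1999.
Next gap: 28 days. Thu Aug 12 1999 + 28 days = Thu Sep 9 1999.
Next gap: 32 days. Thu Sep 9 1999 + 32 days = Mon Oct 11 1999.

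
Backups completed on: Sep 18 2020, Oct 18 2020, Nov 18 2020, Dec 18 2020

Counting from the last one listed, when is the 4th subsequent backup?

The day-of-month is always 18 (30, 31, 30 days between events).
So this recurs on the 18th of each month.
Next: January 2021 → Jan 18 2021.
February 2021: Feb 18 2021.
Next: March 2021 → Mar 18 2021.
Next: April 2021 → Apr 18 2021.

Apr 18 2021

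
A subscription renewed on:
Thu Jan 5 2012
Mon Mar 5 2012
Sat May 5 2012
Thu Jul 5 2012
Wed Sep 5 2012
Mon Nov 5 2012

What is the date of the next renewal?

Gaps: 60, 61, 61, 62, 61 days — not constant. Every event is on the 5th of the month.
Pattern: the 5th of every 2 months.
Next: January 2013 → Sat Jan 5 2013.

Sat Jan 5 2013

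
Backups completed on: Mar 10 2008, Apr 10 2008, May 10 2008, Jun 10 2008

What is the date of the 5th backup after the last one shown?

Nov 10 2008

The day-of-month is always 10 (31, 30, 31 days between events).
So this recurs on the 10th of each month.
Next: July 2008 → Jul 10 2008.
Next: August 2008 → Aug 10 2008.
Next: September 2008 → Sep 10 2008.
October 2008: Oct 10 2008.
November 2008: Nov 10 2008.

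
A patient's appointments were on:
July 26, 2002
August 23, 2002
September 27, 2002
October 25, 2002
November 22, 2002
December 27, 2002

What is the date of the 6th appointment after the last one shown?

All dates are Fridays, 28, 35, 28, 28, 35 days apart.
Specifically, the 4th Friday of each month.
January 2003 — 4th Friday is January 24, 2003.
4th Friday of February 2003: February 28, 2003.
4th Friday of March 2003: March 28, 2003.
April 2003 — 4th Friday is April 25, 2003.
4th Friday of May 2003: May 23, 2003.
June 2003 — 4th Friday is June 27, 2003.

June 27, 2003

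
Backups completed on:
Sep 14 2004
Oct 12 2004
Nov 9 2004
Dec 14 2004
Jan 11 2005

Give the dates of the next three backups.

Feb 8 2005, Mar 8 2005, Apr 12 2005

Gaps: 28, 28, 35, 28 days — a mix of 28 and 35. Every date is a Tuesday.
Each is the 2nd Tuesday of its month.
2nd Tuesday of February 2005: Feb 8 2005.
2nd Tuesday of March 2005: Mar 8 2005.
April 2005 — 2nd Tuesday is Apr 12 2005.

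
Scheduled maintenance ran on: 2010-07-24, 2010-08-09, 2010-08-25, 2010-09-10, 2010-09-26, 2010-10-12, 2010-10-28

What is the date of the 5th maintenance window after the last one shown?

2011-01-16

Gaps between consecutive events: 16, 16, 16, 16, 16, 16 days — a constant 16-day interval.
2010-10-28 + 16 days = 2010-11-13.
2010-11-13 + 16 days = 2010-11-29.
2010-11-29 + 16 days = 2010-12-15.
2010-12-15 + 16 days = 2010-12-31.
2010-12-31 + 16 days = 2011-01-16.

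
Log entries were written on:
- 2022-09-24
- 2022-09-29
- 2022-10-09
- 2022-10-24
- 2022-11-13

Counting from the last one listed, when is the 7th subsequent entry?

Gaps: 5, 10, 15, 20 days — each gap is 5 larger than the previous one.
Next gap: 25 days. 2022-11-13 + 25 days = 2022-12-08.
Next gap: 30 days. 2022-12-08 + 30 days = 2023-01-07.
Next gap: 35 days. 2023-01-07 + 35 days = 2023-02-11.
Next gap: 40 days. 2023-02-11 + 40 days = 2023-03-23.
Next gap: 45 days. 2023-03-23 + 45 days = 2023-05-07.
Next gap: 50 days. 2023-05-07 + 50 days = 2023-06-26.
Next gap: 55 days. 2023-06-26 + 55 days = 2023-08-20.

2023-08-20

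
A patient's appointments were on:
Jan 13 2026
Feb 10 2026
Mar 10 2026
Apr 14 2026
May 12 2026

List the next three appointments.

Jun 9 2026, Jul 14 2026, Aug 11 2026

These are Tuesdays at 28- or 35-day spacing (28, 28, 35, 28).
The pattern: 2nd Tuesday of the month.
2nd Tuesday of June 2026: Jun 9 2026.
2nd Tuesday of July 2026: Jul 14 2026.
2nd Tuesday of August 2026: Aug 11 2026.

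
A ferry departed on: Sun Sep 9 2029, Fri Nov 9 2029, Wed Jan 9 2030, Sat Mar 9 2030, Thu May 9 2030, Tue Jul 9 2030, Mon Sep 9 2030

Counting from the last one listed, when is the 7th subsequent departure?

Sun Nov 9 2031

Each date is the 9th; the gaps (61, 61, 59, 61, 61, 62) track the month lengths.
The rule is the 9th of every 2 months.
November 2030: Sat Nov 9 2030.
Next: January 2031 → Thu Jan 9 2031.
Next: March 2031 → Sun Mar 9 2031.
May 2031: Fri May 9 2031.
July 2031: Wed Jul 9 2031.
Next: September 2031 → Tue Sep 9 2031.
Next: November 2031 → Sun Nov 9 2031.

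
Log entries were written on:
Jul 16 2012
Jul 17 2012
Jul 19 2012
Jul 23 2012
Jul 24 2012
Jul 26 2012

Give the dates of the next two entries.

Jul 30 2012, Jul 31 2012

Gaps: 1, 2, 4, 1, 2 days — not constant, but cyclic with period 3.
The events fall on every Monday, Tuesday and Thursday.
The following Monday is Jul 30 2012.
Next Tuesday: Jul 31 2012.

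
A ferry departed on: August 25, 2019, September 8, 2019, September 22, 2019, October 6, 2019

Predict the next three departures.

The spacing is 14, 14, 14 days — always 14 days.
October 6, 2019 + 14 days = October 20, 2019.
October 20, 2019 + 14 days = November 3, 2019.
November 3, 2019 + 14 days = November 17, 2019.

October 20, 2019; November 3, 2019; November 17, 2019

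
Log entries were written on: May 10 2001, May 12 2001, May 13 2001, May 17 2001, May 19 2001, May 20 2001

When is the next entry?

Gaps: 2, 1, 4, 2, 1 days — not constant, but cyclic with period 3.
The events fall on every Thursday, Saturday and Sunday.
Next Thursday: May 24 2001.

May 24 2001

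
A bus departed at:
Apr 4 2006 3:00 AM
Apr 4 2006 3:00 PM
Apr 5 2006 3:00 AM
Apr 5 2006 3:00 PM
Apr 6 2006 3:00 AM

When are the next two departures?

Apr 6 2006 3:00 PM, Apr 7 2006 3:00 AM

The interval is a steady 12 hours (12, 12, 12, 12).
Apr 6 2006 3:00 AM + 12 h = Apr 6 2006 3:00 PM.
Apr 6 2006 3:00 PM + 12 h = Apr 7 2006 3:00 AM.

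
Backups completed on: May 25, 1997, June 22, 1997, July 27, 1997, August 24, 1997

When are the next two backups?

All dates are Sundays, 28, 35, 28 days apart.
Specifically, the 4th Sunday of each month.
September 1997 — 4th Sunday is September 28, 1997.
October 1997 — 4th Sunday is October 26, 1997.

September 28, 1997; October 26, 1997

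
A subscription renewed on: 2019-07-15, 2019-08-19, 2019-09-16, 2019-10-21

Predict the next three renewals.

2019-11-18, 2019-12-16, 2020-01-20

Gaps: 35, 28, 35 days — a mix of 28 and 35. Every date is a Monday.
Each is the 3rd Monday of its month.
November 2019 — 3rd Monday is 2019-11-18.
3rd Monday of December 2019: 2019-12-16.
January 2020 — 3rd Monday is 2020-01-20.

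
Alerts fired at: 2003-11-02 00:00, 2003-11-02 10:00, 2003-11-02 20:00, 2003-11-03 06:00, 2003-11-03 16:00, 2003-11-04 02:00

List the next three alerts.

Spacing: 10, 10, 10, 10, 10 h — constant 10 h.
2003-11-04 02:00 + 10 h = 2003-11-04 12:00.
2003-11-04 12:00 + 10 h = 2003-11-04 22:00.
2003-11-04 22:00 + 10 h = 2003-11-05 08:00.

2003-11-04 12:00, 2003-11-04 22:00, 2003-11-05 08:00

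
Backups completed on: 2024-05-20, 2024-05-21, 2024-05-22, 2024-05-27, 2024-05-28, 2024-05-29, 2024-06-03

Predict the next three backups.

Every event lands on a Monday or Tuesday or Wednesday (gaps cycle 1, 1, 5, 1, 1, 5).
So the schedule is: every Monday, Tuesday and Wednesday.
The following Tuesday is 2024-06-04.
The following Wednesday is 2024-06-05.
The following Monday is 2024-06-10.

2024-06-04, 2024-06-05, 2024-06-10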